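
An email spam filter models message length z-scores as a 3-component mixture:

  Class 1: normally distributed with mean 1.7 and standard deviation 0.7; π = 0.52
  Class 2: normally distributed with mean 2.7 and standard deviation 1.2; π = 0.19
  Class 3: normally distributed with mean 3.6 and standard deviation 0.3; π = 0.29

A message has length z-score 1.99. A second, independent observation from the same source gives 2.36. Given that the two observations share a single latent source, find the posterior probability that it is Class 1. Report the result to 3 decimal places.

Apply Bayes' rule: the posterior for each component is proportional to its prior times its likelihood at x.
Since both observations come from the same component, the likelihood for component k is f_k(x₁)·f_k(x₂).
  p_1 = [0.523049] × [0.365403] = 0.191124
  p_2 = [0.279069] × [0.319372] = 0.0891269
  p_3 = [7.4081e-07] × [0.000259387] = 1.92157e-10
Multiply by the mixture weights:
  P(Z=1)·p_1 = 0.52 × 0.191124 = 0.0993844
  P(Z=2)·p_2 = 0.19 × 0.0891269 = 0.0169341
  P(Z=3)·p_3 = 0.29 × 1.92157e-10 = 5.57255e-11
Evidence: 0.0993844 + 0.0169341 + 5.57255e-11 = 0.116319
P(Class 1 | x) ≈ 0.854

0.854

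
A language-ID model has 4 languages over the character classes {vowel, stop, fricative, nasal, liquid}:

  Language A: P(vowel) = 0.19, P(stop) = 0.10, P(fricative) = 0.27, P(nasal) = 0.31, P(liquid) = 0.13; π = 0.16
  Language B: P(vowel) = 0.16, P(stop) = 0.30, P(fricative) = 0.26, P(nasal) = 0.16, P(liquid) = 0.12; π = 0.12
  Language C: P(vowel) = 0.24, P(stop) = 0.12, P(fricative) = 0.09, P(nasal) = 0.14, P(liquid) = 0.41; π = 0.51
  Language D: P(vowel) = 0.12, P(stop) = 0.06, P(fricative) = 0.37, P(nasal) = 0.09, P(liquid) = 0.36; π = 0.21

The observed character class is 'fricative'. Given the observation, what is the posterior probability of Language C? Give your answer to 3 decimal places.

Apply Bayes' rule: the posterior for each component is proportional to its prior times its likelihood at x.
Component likelihoods at x = 'fricative':
  f_A = 0.27
  f_B = 0.26
  f_C = 0.09
  f_D = 0.37
Multiply by the mixture weights:
  P(Z=A)·f_A = 0.16 × 0.27 = 0.0432
  P(Z=B)·f_B = 0.12 × 0.26 = 0.0312
  P(Z=C)·f_C = 0.51 × 0.09 = 0.0459
  P(Z=D)·f_D = 0.21 × 0.37 = 0.0777
Denominator: 0.0432 + 0.0312 + 0.0459 + 0.0777 = 0.198
P(Language C | the observation) = 0.0459 / 0.198 ≈ 0.232

0.232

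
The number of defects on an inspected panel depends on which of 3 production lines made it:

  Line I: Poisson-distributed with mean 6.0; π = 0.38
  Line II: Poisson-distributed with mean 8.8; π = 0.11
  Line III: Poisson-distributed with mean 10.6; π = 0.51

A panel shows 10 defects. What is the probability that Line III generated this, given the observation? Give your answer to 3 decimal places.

Posterior ∝ prior × likelihood, so P(k | x) ∝ w_k f_k(x); normalise over all components.
Component likelihoods at x = 10 defects:
  f_I = e^(−6.0)·6.0^10/10! = 0.0413031
  f_II = e^(−8.8)·8.8^10/10! = 0.115684
  f_III = e^(−10.6)·10.6^10/10! = 0.122963
Prior × likelihood for each component:
  w_I·f_I = 0.38 × 0.0413031 = 0.0156952
  w_II·f_II = 0.11 × 0.115684 = 0.0127252
  w_III·f_III = 0.51 × 0.122963 = 0.0627111
Marginal: 0.0156952 + 0.0127252 + 0.0627111 = 0.0911315
Responsibility of Line III: 0.0627111 / 0.0911315 ≈ 0.688

0.688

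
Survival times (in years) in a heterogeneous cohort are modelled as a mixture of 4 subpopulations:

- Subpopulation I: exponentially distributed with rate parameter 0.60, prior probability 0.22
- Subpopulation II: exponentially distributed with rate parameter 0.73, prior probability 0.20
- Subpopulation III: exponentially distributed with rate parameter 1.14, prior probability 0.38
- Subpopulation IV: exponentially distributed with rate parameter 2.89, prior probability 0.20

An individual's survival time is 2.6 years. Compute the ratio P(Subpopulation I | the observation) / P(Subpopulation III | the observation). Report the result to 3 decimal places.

1.241

Only the two components matter; the odds are (w_i f_i(x)) / (w_j f_j(x)).
Evaluate each component's likelihood at the observed value:
  f_I = 0.126082
  f_II = 0.109404
  f_III = 0.0588377
  f_IV = 0.00157619
Posterior odds = (w_I·f_I) / (w_III·f_III) = (0.22·0.126082) / (0.38·0.0588377) = 0.027738 / 0.0223583 ≈ 1.241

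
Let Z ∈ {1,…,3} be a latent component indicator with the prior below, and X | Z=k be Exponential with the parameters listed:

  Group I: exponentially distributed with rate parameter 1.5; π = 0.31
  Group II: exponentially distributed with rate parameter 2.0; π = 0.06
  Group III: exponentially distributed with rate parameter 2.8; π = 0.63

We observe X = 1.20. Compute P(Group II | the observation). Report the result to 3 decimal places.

The responsibility of component k is w_k f_k(x) divided by Σ_j w_j f_j(x).
Component likelihoods at x = 1.20:
  f_I = 0.247948
  f_II = 0.181436
  f_III = 0.0972587
Weight by the priors:
  w_I·f_I = 0.31 × 0.247948 = 0.076864
  w_II·f_II = 0.06 × 0.181436 = 0.0108862
  w_III·f_III = 0.63 × 0.0972587 = 0.061273
Evidence: 0.076864 + 0.0108862 + 0.061273 = 0.149023
So the posterior for Group II is 0.0108862 / 0.149023 ≈ 0.073.

0.073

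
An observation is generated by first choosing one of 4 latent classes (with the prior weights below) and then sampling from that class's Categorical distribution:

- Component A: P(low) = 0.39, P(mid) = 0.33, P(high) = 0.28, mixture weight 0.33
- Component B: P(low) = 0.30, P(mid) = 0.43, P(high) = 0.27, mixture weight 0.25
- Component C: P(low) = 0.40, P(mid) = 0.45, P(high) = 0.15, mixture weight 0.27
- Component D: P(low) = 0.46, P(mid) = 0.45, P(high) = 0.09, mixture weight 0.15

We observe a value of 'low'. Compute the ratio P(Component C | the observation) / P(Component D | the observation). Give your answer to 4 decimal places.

1.5652

Posterior odds = (P(Z=i) f_i(x)) / (P(Z=j) f_j(x)); the normalising sum cancels.
Evaluate each component's likelihood at the observed value:
  f_A = 0.39
  f_B = 0.3
  f_C = 0.4
  f_D = 0.46
Posterior odds = (P(Z=C)·f_C) / (P(Z=D)·f_D) = (0.27·0.4) / (0.15·0.46) = 0.108 / 0.069 ≈ 1.5652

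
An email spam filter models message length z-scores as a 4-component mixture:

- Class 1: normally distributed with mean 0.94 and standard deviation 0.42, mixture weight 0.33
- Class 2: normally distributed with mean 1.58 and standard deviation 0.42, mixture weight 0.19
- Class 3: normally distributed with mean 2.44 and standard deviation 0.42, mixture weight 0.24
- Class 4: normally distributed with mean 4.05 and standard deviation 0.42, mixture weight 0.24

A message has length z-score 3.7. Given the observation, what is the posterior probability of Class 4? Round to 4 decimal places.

Apply Bayes' rule: the posterior for each component is proportional to its prior times its likelihood at x.
Normal densities:
  p_1 = 3.98516e-10
  p_2 = 2.78666e-06
  p_3 = 0.010552
  p_4 = 0.671219
Unnormalised posteriors:
  P(Z=1)·p_1 = 0.33 × 3.98516e-10 = 1.3151e-10
  P(Z=2)·p_2 = 0.19 × 2.78666e-06 = 5.29465e-07
  P(Z=3)·p_3 = 0.24 × 0.010552 = 0.00253248
  P(Z=4)·p_4 = 0.24 × 0.671219 = 0.161093
Normaliser: 1.3151e-10 + 5.29465e-07 + 0.00253248 + 0.161093 = 0.163626
Responsibility of Class 4: 0.161093 / 0.163626 ≈ 0.9845

0.9845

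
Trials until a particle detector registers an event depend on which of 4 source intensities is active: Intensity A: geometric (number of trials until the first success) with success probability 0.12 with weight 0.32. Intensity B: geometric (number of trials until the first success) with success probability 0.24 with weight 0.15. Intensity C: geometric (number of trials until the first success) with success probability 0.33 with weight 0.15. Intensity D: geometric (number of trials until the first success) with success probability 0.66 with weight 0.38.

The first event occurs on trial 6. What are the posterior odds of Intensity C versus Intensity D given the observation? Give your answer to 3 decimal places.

5.865

The posterior odds equal the prior odds times the likelihood ratio: (π_i/π_j)·(f_i(x)/f_j(x)).
Evaluate each component's likelihood at the observed value:
  p_A = 0.0633278
  p_B = 0.0608526
  p_C = 0.0445541
  p_D = 0.00299874
Odds = (0.15/0.38) × (0.0445541/0.00299874) = 0.394737 × 14.8576 ≈ 5.865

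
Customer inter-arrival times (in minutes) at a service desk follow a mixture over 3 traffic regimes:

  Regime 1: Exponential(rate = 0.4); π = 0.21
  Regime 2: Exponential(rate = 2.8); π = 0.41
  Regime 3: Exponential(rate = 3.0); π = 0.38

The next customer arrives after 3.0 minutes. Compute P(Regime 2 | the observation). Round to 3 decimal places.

By Bayes' theorem, P(k | x) = w_k f_k(x) / Σ_j w_j f_j(x).
Component likelihoods at x = 3.0 minutes:
  f_1 = 0.120478
  f_2 = 0.000629629
  f_3 = 0.000370229
Weight by the priors:
  w_1·f_1 = 0.21 × 0.120478 = 0.0253003
  w_2·f_2 = 0.41 × 0.000629629 = 0.000258148
  w_3·f_3 = 0.38 × 0.000370229 = 0.000140687
Evidence: 0.0253003 + 0.000258148 + 0.000140687 = 0.0256991
P(Regime 2 | x) ≈ 0.010

0.010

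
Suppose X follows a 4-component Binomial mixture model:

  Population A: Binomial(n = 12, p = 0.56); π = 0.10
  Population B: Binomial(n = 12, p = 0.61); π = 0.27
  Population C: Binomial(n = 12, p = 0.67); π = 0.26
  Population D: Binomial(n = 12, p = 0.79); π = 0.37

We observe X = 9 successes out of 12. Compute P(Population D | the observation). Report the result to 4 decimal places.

0.4572

By Bayes' theorem, P(k | x) = π_k f_k(x) / Σ_j π_j f_j(x).
Component likelihoods at x = 9 successes out of 12:
  f_A = C(12,9)·0.56^9·0.44^3 = 220·0.00541617·0.085184 = 0.101502
  f_B = C(12,9)·0.61^9·0.39^3 = 220·0.0116941·0.059319 = 0.152611
  f_C = C(12,9)·0.67^9·0.33^3 = 220·0.0272065·0.035937 = 0.215099
  f_D = C(12,9)·0.79^9·0.21^3 = 220·0.119852·0.009261 = 0.244188
Multiply by the mixture weights:
  π_A·f_A = 0.10 × 0.101502 = 0.0101502
  π_B·f_B = 0.27 × 0.152611 = 0.0412049
  π_C·f_C = 0.26 × 0.215099 = 0.0559257
  π_D·f_D = 0.37 × 0.244188 = 0.0903496
Marginal: 0.0101502 + 0.0412049 + 0.0559257 + 0.0903496 = 0.19763
So the posterior for Population D is 0.0903496 / 0.19763 ≈ 0.4572.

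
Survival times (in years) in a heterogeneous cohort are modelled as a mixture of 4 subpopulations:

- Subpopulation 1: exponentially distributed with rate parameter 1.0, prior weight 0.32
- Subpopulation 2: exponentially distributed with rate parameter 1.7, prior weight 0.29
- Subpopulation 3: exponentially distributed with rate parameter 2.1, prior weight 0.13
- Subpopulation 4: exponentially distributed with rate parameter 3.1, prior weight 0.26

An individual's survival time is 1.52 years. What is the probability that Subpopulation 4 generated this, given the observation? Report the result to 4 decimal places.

Apply Bayes' rule: the posterior for each component is proportional to its prior times its likelihood at x.
Evaluate each component's likelihood at the observed value:
  L_1 = 1.0·e^(−1.0·1.52) = 1.0·e^(−1.5200) = 0.218712
  L_2 = 1.7·e^(−1.7·1.52) = 1.7·e^(−2.5840) = 0.128302
  L_3 = 2.1·e^(−2.1·1.52) = 2.1·e^(−3.1920) = 0.0862882
  L_4 = 3.1·e^(−3.1·1.52) = 3.1·e^(−4.7120) = 0.027859
Prior × likelihood for each component:
  P(Z=1)·L_1 = 0.32 × 0.218712 = 0.0699878
  P(Z=2)·L_2 = 0.29 × 0.128302 = 0.0372075
  P(Z=3)·L_3 = 0.13 × 0.0862882 = 0.0112175
  P(Z=4)·L_4 = 0.26 × 0.027859 = 0.00724335
Marginal: 0.0699878 + 0.0372075 + 0.0112175 + 0.00724335 = 0.125656
So the posterior for Subpopulation 4 is 0.00724335 / 0.125656 ≈ 0.0576.

0.0576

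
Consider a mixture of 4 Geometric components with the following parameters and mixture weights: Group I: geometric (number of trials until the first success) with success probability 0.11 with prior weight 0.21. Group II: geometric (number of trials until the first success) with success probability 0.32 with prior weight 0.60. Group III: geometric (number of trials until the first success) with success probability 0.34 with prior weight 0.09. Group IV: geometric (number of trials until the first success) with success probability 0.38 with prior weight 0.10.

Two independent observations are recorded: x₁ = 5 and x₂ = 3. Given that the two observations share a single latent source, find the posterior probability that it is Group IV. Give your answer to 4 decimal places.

0.0910

Apply Bayes' rule: the posterior for each component is proportional to its prior times its likelihood at x.
Since both observations come from the same component, the likelihood for component k is f_k(x₁)·f_k(x₂).
  p_I = [0.11·(1−0.11)^4 = 0.11·0.627422 = 0.0690165] × [0.087131] = 0.00601347
  p_II = [0.32·(1−0.32)^4 = 0.32·0.213814 = 0.0684204] × [0.147968] = 0.010124
  p_III = [0.34·(1−0.34)^4 = 0.34·0.189747 = 0.0645141] × [0.148104] = 0.0095548
  p_IV = [0.38·(1−0.38)^4 = 0.38·0.147763 = 0.0561501] × [0.146072] = 0.00820195
Prior × likelihood for each component:
  π_I·p_I = 0.21 × 0.00601347 = 0.00126283
  π_II·p_II = 0.60 × 0.010124 = 0.00607442
  π_III·p_III = 0.09 × 0.0095548 = 0.000859932
  π_IV·p_IV = 0.10 × 0.00820195 = 0.000820195
Sum: 0.00126283 + 0.00607442 + 0.000859932 + 0.000820195 = 0.00901737
P(Group IV | x₁, x₂) ≈ 0.0910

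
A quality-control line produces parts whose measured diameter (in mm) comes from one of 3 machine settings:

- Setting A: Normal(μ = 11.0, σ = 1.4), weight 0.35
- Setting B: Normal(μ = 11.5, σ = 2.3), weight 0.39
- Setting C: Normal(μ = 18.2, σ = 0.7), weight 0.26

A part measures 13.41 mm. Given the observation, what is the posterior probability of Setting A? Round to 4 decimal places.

By Bayes' theorem, P(k | x) = P(Z=k) f_k(x) / Σ_j P(Z=j) f_j(x).
Normal densities:
  L_A = 0.0647599
  L_B = 0.122866
  L_C = 3.87221e-11
Unnormalised posteriors:
  P(Z=A)·L_A = 0.35 × 0.0647599 = 0.022666
  P(Z=B)·L_B = 0.39 × 0.122866 = 0.0479179
  P(Z=C)·L_C = 0.26 × 3.87221e-11 = 1.00677e-11
Sum: 0.022666 + 0.0479179 + 1.00677e-11 = 0.0705838
Responsibility of Setting A: 0.022666 / 0.0705838 ≈ 0.3211

0.3211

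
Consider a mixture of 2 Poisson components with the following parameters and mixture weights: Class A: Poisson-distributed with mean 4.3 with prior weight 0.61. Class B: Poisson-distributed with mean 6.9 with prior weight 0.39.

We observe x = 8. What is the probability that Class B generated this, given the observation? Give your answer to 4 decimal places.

0.6761

By Bayes' theorem, P(k | x) = π_k f_k(x) / Σ_j π_j f_j(x).
Evaluate each component's likelihood at the observed value:
  p_A = e^(−4.3)·4.3^8/8! = 0.0393333
  p_B = e^(−6.9)·6.9^8/8! = 0.128422
Weight by the priors:
  π_A·p_A = 0.61 × 0.0393333 = 0.0239933
  π_B·p_B = 0.39 × 0.128422 = 0.0500847
Evidence: 0.0239933 + 0.0500847 = 0.074078
So the posterior for Class B is 0.0500847 / 0.074078 ≈ 0.6761.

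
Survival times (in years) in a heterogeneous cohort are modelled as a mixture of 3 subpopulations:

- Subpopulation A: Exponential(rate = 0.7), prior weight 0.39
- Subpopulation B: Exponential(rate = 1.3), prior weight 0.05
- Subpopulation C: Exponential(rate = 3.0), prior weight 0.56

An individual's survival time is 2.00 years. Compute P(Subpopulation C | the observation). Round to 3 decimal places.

Posterior ∝ prior × likelihood, so P(k | x) ∝ P(Z=k) f_k(x); normalise over all components.
Component likelihoods at x = 2.00 years:
  p_A = 0.172618
  p_B = 0.0965557
  p_C = 0.00743626
Multiply by the mixture weights:
  P(Z=A)·p_A = 0.39 × 0.172618 = 0.067321
  P(Z=B)·p_B = 0.05 × 0.0965557 = 0.00482778
  P(Z=C)·p_C = 0.56 × 0.00743626 = 0.0041643
Sum: 0.067321 + 0.00482778 + 0.0041643 = 0.0763131
So the posterior for Subpopulation C is 0.0041643 / 0.0763131 ≈ 0.055.

0.055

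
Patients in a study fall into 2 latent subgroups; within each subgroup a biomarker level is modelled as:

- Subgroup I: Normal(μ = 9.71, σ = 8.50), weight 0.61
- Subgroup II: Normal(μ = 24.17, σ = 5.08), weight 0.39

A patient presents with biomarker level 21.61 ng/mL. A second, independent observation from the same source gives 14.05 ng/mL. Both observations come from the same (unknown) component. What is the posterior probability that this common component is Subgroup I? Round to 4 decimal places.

0.6032

The responsibility of component k is P(Z=k) f_k(x) divided by Σ_j P(Z=j) f_j(x).
Since both observations come from the same component, the likelihood for component k is f_k(x₁)·f_k(x₂).
  f_I = [0.017615] × [0.0411984] = 0.00072571
  f_II = [0.0691674] × [0.0107965] = 0.000746766
Multiply by the mixture weights:
  P(Z=I)·f_I = 0.61 × 0.00072571 = 0.000442683
  P(Z=II)·f_II = 0.39 × 0.000746766 = 0.000291239
Marginal: 0.000442683 + 0.000291239 = 0.000733922
P(Subgroup I | x₁,x₂) = 0.000442683 / 0.000733922 ≈ 0.6032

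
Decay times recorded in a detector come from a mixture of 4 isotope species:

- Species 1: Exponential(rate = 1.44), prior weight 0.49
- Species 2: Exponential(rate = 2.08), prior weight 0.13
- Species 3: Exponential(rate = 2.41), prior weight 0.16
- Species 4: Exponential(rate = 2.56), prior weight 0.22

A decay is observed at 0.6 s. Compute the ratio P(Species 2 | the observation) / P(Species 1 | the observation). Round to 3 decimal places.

0.261

Posterior odds = (π_i f_i(x)) / (π_j f_j(x)); the normalising sum cancels.
Exponential densities:
  p_1 = 0.606921
  p_2 = 0.597123
  p_3 = 0.56758
  p_4 = 0.551015
Posterior odds = (π_2·p_2) / (π_1·p_1) = (0.13·0.597123) / (0.49·0.606921) = 0.077626 / 0.297391 ≈ 0.261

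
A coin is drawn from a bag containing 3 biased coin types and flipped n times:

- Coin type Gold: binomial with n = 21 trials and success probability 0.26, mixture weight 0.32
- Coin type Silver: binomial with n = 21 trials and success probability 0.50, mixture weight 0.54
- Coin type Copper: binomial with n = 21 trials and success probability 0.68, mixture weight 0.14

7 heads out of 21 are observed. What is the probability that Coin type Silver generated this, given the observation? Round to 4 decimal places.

Apply Bayes' rule: the posterior for each component is proportional to its prior times its likelihood at x.
Binomial probabilities:
  p_Gold = C(21,7)·0.26^7·0.74^14 = 116280·8.03181e-05·0.0147654 = 0.137899
  p_Silver = C(21,7)·0.50^7·0.50^14 = 116280·0.0078125·6.10352e-05 = 0.0554466
  p_Copper = C(21,7)·0.68^7·0.32^14 = 116280·0.0672299·1.18059e-07 = 0.000922926
Unnormalised posteriors:
  π_Gold·p_Gold = 0.32 × 0.137899 = 0.0441278
  π_Silver·p_Silver = 0.54 × 0.0554466 = 0.0299412
  π_Copper·p_Copper = 0.14 × 0.000922926 = 0.00012921
Sum: 0.0441278 + 0.0299412 + 0.00012921 = 0.0741982
P(Coin type Silver | 7 heads out of 21) ≈ 0.4035

0.4035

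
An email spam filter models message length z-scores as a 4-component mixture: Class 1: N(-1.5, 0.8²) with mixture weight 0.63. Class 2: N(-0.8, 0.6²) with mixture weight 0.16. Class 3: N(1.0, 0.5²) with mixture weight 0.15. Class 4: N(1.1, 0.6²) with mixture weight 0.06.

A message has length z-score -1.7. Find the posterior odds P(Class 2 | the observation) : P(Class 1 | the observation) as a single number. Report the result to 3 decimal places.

0.113

The posterior odds equal the prior odds times the likelihood ratio: (π_i/π_j)·(f_i(x)/f_j(x)).
Component likelihoods at x = -1.7:
  f_1 = (1/(0.8·√(2π)))·exp(−(-1.7−-1.5)²/(2·0.8²)) = 0.498678·exp(-0.03125) = 0.483335
  f_2 = (1/(0.6·√(2π)))·exp(−(-1.7−-0.8)²/(2·0.6²)) = 0.664904·exp(-1.12500) = 0.215863
  f_3 = (1/(0.5·√(2π)))·exp(−(-1.7−1.0)²/(2·0.5²)) = 0.797885·exp(-14.58000) = 3.71472e-07
  f_4 = (1/(0.6·√(2π)))·exp(−(-1.7−1.1)²/(2·0.6²)) = 0.664904·exp(-10.88889) = 1.24101e-05
Posterior odds = (π_2·f_2) / (π_1·f_1) = (0.16·0.215863) / (0.63·0.483335) = 0.034538 / 0.304501 ≈ 0.113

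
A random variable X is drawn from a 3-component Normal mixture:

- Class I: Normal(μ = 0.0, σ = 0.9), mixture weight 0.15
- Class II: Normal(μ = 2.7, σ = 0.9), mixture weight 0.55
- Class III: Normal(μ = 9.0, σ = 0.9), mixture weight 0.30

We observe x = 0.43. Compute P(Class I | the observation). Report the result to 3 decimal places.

The responsibility of component k is π_k f_k(x) divided by Σ_j π_j f_j(x).
Normal densities:
  L_I = (1/(0.9·√(2π)))·exp(−(0.43−0.0)²/(2·0.9²)) = 0.443269·exp(-0.11414) = 0.395457
  L_II = (1/(0.9·√(2π)))·exp(−(0.43−2.7)²/(2·0.9²)) = 0.443269·exp(-3.18080) = 0.0184189
  L_III = (1/(0.9·√(2π)))·exp(−(0.43−9.0)²/(2·0.9²)) = 0.443269·exp(-45.33636) = 9.06437e-21
Weight by the priors:
  π_I·L_I = 0.15 × 0.395457 = 0.0593185
  π_II·L_II = 0.55 × 0.0184189 = 0.0101304
  π_III·L_III = 0.30 × 9.06437e-21 = 2.71931e-21
Sum: 0.0593185 + 0.0101304 + 2.71931e-21 = 0.0694489
P(Class I | x) = 0.0593185 / 0.0694489 ≈ 0.854

0.854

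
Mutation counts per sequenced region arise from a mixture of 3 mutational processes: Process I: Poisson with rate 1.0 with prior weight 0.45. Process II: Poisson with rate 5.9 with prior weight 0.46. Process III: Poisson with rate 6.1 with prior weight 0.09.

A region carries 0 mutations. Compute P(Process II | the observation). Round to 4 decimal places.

0.0075

The responsibility of component k is π_k f_k(x) divided by Σ_j π_j f_j(x).
Component likelihoods at x = 0 mutations:
  p_I = 0.367879
  p_II = 0.00273944
  p_III = 0.00224287
Weight by the priors:
  π_I·p_I = 0.45 × 0.367879 = 0.165546
  π_II·p_II = 0.46 × 0.00273944 = 0.00126014
  π_III·p_III = 0.09 × 0.00224287 = 0.000201858
Sum: 0.165546 + 0.00126014 + 0.000201858 = 0.167008
Responsibility of Process II: 0.00126014 / 0.167008 ≈ 0.0075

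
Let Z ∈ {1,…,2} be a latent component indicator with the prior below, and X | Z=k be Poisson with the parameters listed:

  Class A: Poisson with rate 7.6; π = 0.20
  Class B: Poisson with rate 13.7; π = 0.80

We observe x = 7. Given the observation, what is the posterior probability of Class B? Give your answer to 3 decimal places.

0.357

Posterior ∝ prior × likelihood, so P(k | x) ∝ π_k f_k(x); normalise over all components.
Evaluate each component's likelihood at the observed value:
  f_A = 0.145421
  f_B = 0.0201734
Multiply by the mixture weights:
  π_A·f_A = 0.20 × 0.145421 = 0.0290842
  π_B·f_B = 0.80 × 0.0201734 = 0.0161387
Evidence: 0.0290842 + 0.0161387 = 0.0452229
Responsibility of Class B: 0.0161387 / 0.0452229 ≈ 0.357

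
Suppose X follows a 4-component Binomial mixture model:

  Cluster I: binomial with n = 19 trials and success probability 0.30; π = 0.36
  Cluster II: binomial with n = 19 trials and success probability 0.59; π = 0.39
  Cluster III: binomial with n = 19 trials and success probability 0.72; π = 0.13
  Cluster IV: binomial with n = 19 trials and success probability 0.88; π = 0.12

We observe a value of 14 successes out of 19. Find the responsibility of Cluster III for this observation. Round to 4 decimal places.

Apply Bayes' rule: the posterior for each component is proportional to its prior times its likelihood at x.
Binomial probabilities:
  p_I = 9.34744e-05
  p_II = 0.0834358
  p_III = 0.201349
  p_IV = 0.0483246
Weight by the priors:
  π_I·p_I = 0.36 × 9.34744e-05 = 3.36508e-05
  π_II·p_II = 0.39 × 0.0834358 = 0.03254
  π_III·p_III = 0.13 × 0.201349 = 0.0261754
  π_IV·p_IV = 0.12 × 0.0483246 = 0.00579896
Denominator: 3.36508e-05 + 0.03254 + 0.0261754 + 0.00579896 = 0.064548
So the posterior for Cluster III is 0.0261754 / 0.064548 ≈ 0.4055.

0.4055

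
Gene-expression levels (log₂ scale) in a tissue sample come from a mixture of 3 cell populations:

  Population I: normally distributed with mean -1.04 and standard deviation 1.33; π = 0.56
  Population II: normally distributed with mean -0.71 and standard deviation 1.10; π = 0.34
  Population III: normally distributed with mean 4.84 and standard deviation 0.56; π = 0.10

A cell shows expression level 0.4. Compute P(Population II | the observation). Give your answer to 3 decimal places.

0.442

Apply Bayes' rule: the posterior for each component is proportional to its prior times its likelihood at x.
Evaluate each component's likelihood at the observed value:
  L_I = 0.166919
  L_II = 0.217974
  L_III = 1.59353e-14
Prior × likelihood for each component:
  P(Z=I)·L_I = 0.56 × 0.166919 = 0.0934748
  P(Z=II)·L_II = 0.34 × 0.217974 = 0.0741111
  P(Z=III)·L_III = 0.10 × 1.59353e-14 = 1.59353e-15
Denominator: 0.0934748 + 0.0741111 + 1.59353e-15 = 0.167586
P(Population II | the observation) ≈ 0.442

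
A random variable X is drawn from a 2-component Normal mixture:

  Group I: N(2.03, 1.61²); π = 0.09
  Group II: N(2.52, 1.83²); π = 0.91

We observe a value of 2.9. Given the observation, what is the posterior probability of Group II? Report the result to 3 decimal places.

0.910

Posterior ∝ prior × likelihood, so P(k | x) ∝ π_k f_k(x); normalise over all components.
Normal densities:
  L_I = (1/(1.61·√(2π)))·exp(−(2.9−2.03)²/(2·1.61²)) = 0.247790·exp(-0.14600) = 0.21413
  L_II = (1/(1.83·√(2π)))·exp(−(2.9−2.52)²/(2·1.83²)) = 0.218001·exp(-0.02156) = 0.213352
Multiply by the mixture weights:
  π_I·L_I = 0.09 × 0.21413 = 0.0192717
  π_II·L_II = 0.91 × 0.213352 = 0.19415
Normaliser: 0.0192717 + 0.19415 = 0.213422
P(Group II | 2.9) ≈ 0.910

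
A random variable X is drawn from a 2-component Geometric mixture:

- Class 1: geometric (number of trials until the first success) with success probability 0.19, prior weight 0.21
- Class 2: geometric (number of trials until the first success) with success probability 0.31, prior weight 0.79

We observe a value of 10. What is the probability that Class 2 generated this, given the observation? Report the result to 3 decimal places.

0.592

Apply Bayes' rule: the posterior for each component is proportional to its prior times its likelihood at x.
Geometric probabilities:
  p_1 = 0.19·(1−0.19)^9 = 0.19·0.150095 = 0.028518
  p_2 = 0.31·(1−0.31)^9 = 0.31·0.0354521 = 0.0109901
Multiply by the mixture weights:
  π_1·p_1 = 0.21 × 0.028518 = 0.00598878
  π_2·p_2 = 0.79 × 0.0109901 = 0.00868222
Denominator: 0.00598878 + 0.00868222 = 0.014671
Responsibility of Class 2: 0.00868222 / 0.014671 ≈ 0.592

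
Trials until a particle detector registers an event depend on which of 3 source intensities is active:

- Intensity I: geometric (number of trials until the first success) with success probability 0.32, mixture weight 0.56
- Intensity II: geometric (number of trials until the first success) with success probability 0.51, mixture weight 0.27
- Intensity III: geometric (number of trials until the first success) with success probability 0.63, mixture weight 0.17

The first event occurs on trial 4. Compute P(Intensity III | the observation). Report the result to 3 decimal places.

0.070

The responsibility of component k is π_k f_k(x) divided by Σ_j π_j f_j(x).
Component likelihoods at x = 4:
  L_I = 0.32·(1−0.32)^3 = 0.32·0.314432 = 0.100618
  L_II = 0.51·(1−0.51)^3 = 0.51·0.117649 = 0.060001
  L_III = 0.63·(1−0.63)^3 = 0.63·0.050653 = 0.0319114
Prior × likelihood for each component:
  π_I·L_I = 0.56 × 0.100618 = 0.0563462
  π_II·L_II = 0.27 × 0.060001 = 0.0162003
  π_III·L_III = 0.17 × 0.0319114 = 0.00542494
Evidence: 0.0563462 + 0.0162003 + 0.00542494 = 0.0779714
So the posterior for Intensity III is 0.00542494 / 0.0779714 ≈ 0.070.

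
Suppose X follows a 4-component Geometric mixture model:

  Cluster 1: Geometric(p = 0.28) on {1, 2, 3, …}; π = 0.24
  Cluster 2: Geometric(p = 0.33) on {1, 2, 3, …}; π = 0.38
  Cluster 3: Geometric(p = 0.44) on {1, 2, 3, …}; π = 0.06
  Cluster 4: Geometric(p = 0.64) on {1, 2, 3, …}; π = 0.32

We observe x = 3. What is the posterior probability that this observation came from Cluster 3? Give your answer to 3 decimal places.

0.066

Apply Bayes' rule: the posterior for each component is proportional to its prior times its likelihood at x.
Component likelihoods at x = 3:
  f_1 = 0.145152
  f_2 = 0.148137
  f_3 = 0.137984
  f_4 = 0.082944
Multiply by the mixture weights:
  π_1·f_1 = 0.24 × 0.145152 = 0.0348365
  π_2·f_2 = 0.38 × 0.148137 = 0.0562921
  π_3·f_3 = 0.06 × 0.137984 = 0.00827904
  π_4·f_4 = 0.32 × 0.082944 = 0.0265421
Marginal: 0.0348365 + 0.0562921 + 0.00827904 + 0.0265421 = 0.12595
P(Cluster 3 | data) = 0.00827904 / 0.12595 ≈ 0.066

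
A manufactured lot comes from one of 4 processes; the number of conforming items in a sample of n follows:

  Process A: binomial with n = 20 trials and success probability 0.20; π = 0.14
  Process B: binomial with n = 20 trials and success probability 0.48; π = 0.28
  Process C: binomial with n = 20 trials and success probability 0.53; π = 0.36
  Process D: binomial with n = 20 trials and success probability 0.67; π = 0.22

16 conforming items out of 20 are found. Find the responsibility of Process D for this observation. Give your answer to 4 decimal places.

0.8361

Apply Bayes' rule: the posterior for each component is proportional to its prior times its likelihood at x.
Component likelihoods at x = 16 conforming items out of 20:
  f_A = C(20,16)·0.20^16·0.80^4 = 4845·6.5536e-12·0.4096 = 1.30057e-08
  f_B = C(20,16)·0.48^16·0.52^4 = 4845·7.94072e-06·0.0731162 = 0.00281298
  f_C = C(20,16)·0.53^16·0.47^4 = 4845·3.87627e-05·0.0487968 = 0.0091643
  f_D = C(20,16)·0.67^16·0.33^4 = 4845·0.00164891·0.0118592 = 0.0947428
Prior × likelihood for each component:
  P(Z=A)·f_A = 0.14 × 1.30057e-08 = 1.8208e-09
  P(Z=B)·f_B = 0.28 × 0.00281298 = 0.000787635
  P(Z=C)·f_C = 0.36 × 0.0091643 = 0.00329915
  P(Z=D)·f_D = 0.22 × 0.0947428 = 0.0208434
Marginal: 1.8208e-09 + 0.000787635 + 0.00329915 + 0.0208434 = 0.0249302
P(Process D | the observation) = 0.0208434 / 0.0249302 ≈ 0.8361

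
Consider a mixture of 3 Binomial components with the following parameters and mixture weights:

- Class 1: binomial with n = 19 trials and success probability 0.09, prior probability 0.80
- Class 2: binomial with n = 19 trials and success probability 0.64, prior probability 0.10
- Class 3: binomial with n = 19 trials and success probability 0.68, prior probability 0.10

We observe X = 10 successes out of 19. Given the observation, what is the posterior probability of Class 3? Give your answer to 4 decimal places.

Apply Bayes' rule: the posterior for each component is proportional to its prior times its likelihood at x.
Binomial probabilities:
  p_1 = C(19,10)·0.09^10·0.91^9 = 92378·3.48678e-11·0.42793 = 1.37837e-06
  p_2 = C(19,10)·0.64^10·0.36^9 = 92378·0.0115292·0.00010156 = 0.108166
  p_3 = C(19,10)·0.68^10·0.32^9 = 92378·0.0211392·3.51844e-05 = 0.068708
Multiply by the mixture weights:
  π_1·p_1 = 0.80 × 1.37837e-06 = 1.1027e-06
  π_2·p_2 = 0.10 × 0.108166 = 0.0108166
  π_3·p_3 = 0.10 × 0.068708 = 0.0068708
Marginal: 1.1027e-06 + 0.0108166 + 0.0068708 = 0.0176885
Responsibility of Class 3: 0.0068708 / 0.0176885 ≈ 0.3884

0.3884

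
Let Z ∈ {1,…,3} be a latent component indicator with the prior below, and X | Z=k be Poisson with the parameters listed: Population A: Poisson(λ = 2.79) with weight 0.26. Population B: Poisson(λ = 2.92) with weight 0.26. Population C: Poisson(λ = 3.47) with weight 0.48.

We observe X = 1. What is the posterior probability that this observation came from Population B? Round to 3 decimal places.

0.298

Apply Bayes' rule: the posterior for each component is proportional to its prior times its likelihood at x.
Evaluate each component's likelihood at the observed value:
  L_A = e^(−2.79)·2.79^1/1! = 0.171365
  L_B = e^(−2.92)·2.92^1/1! = 0.157486
  L_C = e^(−3.47)·3.47^1/1! = 0.107976
Multiply by the mixture weights:
  P(Z=A)·L_A = 0.26 × 0.171365 = 0.0445549
  P(Z=B)·L_B = 0.26 × 0.157486 = 0.0409465
  P(Z=C)·L_C = 0.48 × 0.107976 = 0.0518285
Sum: 0.0445549 + 0.0409465 + 0.0518285 = 0.13733
So the posterior for Population B is 0.0409465 / 0.13733 ≈ 0.298.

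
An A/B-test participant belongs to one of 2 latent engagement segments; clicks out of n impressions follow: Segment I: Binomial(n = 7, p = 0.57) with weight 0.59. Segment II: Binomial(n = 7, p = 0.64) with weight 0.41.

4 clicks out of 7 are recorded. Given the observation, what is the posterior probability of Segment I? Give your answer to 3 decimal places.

P(component k | x) = w_k·f_k(x) / marginal(x), where marginal(x) = Σ_j w_j·f_j(x).
Component likelihoods at x = 4 clicks out of 7:
  p_I = C(7,4)·0.57^4·0.43^3 = 35·0.10556·0.079507 = 0.293747
  p_II = C(7,4)·0.64^4·0.36^3 = 35·0.167772·0.046656 = 0.273965
Prior × likelihood for each component:
  w_I·p_I = 0.59 × 0.293747 = 0.17331
  w_II·p_II = 0.41 × 0.273965 = 0.112326
Marginal: 0.17331 + 0.112326 = 0.285636
So the posterior for Segment I is 0.17331 / 0.285636 ≈ 0.607.

0.607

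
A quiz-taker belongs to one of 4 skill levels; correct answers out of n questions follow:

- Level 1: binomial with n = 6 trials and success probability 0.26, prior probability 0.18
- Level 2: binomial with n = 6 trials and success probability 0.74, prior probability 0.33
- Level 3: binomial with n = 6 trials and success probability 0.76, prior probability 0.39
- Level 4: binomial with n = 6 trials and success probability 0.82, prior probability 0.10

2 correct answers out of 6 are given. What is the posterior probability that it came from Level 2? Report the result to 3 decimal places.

0.156

By Bayes' theorem, P(k | x) = π_k f_k(x) / Σ_j π_j f_j(x).
Binomial probabilities:
  f_1 = C(6,2)·0.26^2·0.74^4 = 15·0.0676·0.299866 = 0.304064
  f_2 = C(6,2)·0.74^2·0.26^4 = 15·0.5476·0.00456976 = 0.037536
  f_3 = C(6,2)·0.76^2·0.24^4 = 15·0.5776·0.00331776 = 0.0287451
  f_4 = C(6,2)·0.82^2·0.18^4 = 15·0.6724·0.00104976 = 0.0105879
Prior × likelihood for each component:
  π_1·f_1 = 0.18 × 0.304064 = 0.0547315
  π_2·f_2 = 0.33 × 0.037536 = 0.0123869
  π_3·f_3 = 0.39 × 0.0287451 = 0.0112106
  π_4·f_4 = 0.10 × 0.0105879 = 0.00105879
Evidence: 0.0547315 + 0.0123869 + 0.0112106 + 0.00105879 = 0.0793877
So the posterior for Level 2 is 0.0123869 / 0.0793877 ≈ 0.156.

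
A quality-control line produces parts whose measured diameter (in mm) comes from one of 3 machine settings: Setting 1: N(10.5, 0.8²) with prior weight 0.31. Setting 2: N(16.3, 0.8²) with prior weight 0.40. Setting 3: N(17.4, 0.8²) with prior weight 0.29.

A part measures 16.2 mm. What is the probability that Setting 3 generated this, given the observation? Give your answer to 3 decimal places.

0.192

Apply Bayes' rule: the posterior for each component is proportional to its prior times its likelihood at x.
Normal densities:
  L_1 = (1/(0.8·√(2π)))·exp(−(16.2−10.5)²/(2·0.8²)) = 0.498678·exp(-25.38281) = 4.72286e-12
  L_2 = (1/(0.8·√(2π)))·exp(−(16.2−16.3)²/(2·0.8²)) = 0.498678·exp(-0.00781) = 0.494797
  L_3 = (1/(0.8·√(2π)))·exp(−(16.2−17.4)²/(2·0.8²)) = 0.498678·exp(-1.12500) = 0.161897
Prior × likelihood for each component:
  w_1·L_1 = 0.31 × 4.72286e-12 = 1.46409e-12
  w_2·L_2 = 0.40 × 0.494797 = 0.197919
  w_3·L_3 = 0.29 × 0.161897 = 0.0469501
Denominator: 1.46409e-12 + 0.197919 + 0.0469501 = 0.244869
Responsibility of Setting 3: 0.0469501 / 0.244869 ≈ 0.192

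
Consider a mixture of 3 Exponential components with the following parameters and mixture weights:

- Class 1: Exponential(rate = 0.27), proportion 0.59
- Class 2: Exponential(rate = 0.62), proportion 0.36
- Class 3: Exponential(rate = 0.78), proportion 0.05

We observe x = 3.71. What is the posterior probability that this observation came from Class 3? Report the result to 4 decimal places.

P(component k | x) = w_k·f_k(x) / marginal(x), where marginal(x) = Σ_j w_j·f_j(x).
Component likelihoods at x = 3.71:
  f_1 = 0.0991587
  f_2 = 0.0621481
  f_3 = 0.043185
Weight by the priors:
  w_1·f_1 = 0.59 × 0.0991587 = 0.0585037
  w_2·f_2 = 0.36 × 0.0621481 = 0.0223733
  w_3·f_3 = 0.05 × 0.043185 = 0.00215925
Sum: 0.0585037 + 0.0223733 + 0.00215925 = 0.0830362
So the posterior for Class 3 is 0.00215925 / 0.0830362 ≈ 0.0260.

0.0260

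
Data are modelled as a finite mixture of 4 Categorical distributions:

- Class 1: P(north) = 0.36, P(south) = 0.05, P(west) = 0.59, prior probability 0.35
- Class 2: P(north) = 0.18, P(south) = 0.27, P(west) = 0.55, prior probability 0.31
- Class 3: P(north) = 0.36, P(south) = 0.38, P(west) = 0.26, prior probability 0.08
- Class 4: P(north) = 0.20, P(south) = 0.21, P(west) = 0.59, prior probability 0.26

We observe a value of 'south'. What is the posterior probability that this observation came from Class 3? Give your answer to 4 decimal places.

By Bayes' theorem, P(k | x) = π_k f_k(x) / Σ_j π_j f_j(x).
Evaluate each component's likelihood at the observed value:
  f_1 = P(south | comp) = 0.05
  f_2 = P(south | comp) = 0.27
  f_3 = P(south | comp) = 0.38
  f_4 = P(south | comp) = 0.21
Unnormalised posteriors:
  π_1·f_1 = 0.35 × 0.05 = 0.0175
  π_2·f_2 = 0.31 × 0.27 = 0.0837
  π_3·f_3 = 0.08 × 0.38 = 0.0304
  π_4·f_4 = 0.26 × 0.21 = 0.0546
Denominator: 0.0175 + 0.0837 + 0.0304 + 0.0546 = 0.1862
Responsibility of Class 3: 0.0304 / 0.1862 ≈ 0.1633

0.1633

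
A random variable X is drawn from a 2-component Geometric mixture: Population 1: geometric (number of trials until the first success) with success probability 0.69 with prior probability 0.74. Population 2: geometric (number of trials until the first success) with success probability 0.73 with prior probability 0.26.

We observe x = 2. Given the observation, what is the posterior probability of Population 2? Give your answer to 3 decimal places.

0.245

Posterior ∝ prior × likelihood, so P(k | x) ∝ P(Z=k) f_k(x); normalise over all components.
Geometric probabilities:
  p_1 = 0.2139
  p_2 = 0.1971
Weight by the priors:
  P(Z=1)·p_1 = 0.74 × 0.2139 = 0.158286
  P(Z=2)·p_2 = 0.26 × 0.1971 = 0.051246
Denominator: 0.158286 + 0.051246 = 0.209532
P(Population 2 | 2) ≈ 0.245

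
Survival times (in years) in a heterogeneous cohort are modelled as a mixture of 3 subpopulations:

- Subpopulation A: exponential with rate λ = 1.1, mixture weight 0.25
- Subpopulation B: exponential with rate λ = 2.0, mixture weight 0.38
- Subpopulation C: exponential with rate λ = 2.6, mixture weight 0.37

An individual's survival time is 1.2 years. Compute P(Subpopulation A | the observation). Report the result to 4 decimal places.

By Bayes' theorem, P(k | x) = P(Z=k) f_k(x) / Σ_j P(Z=j) f_j(x).
Evaluate each component's likelihood at the observed value:
  L_A = 0.293849
  L_B = 0.181436
  L_C = 0.114809
Prior × likelihood for each component:
  P(Z=A)·L_A = 0.25 × 0.293849 = 0.0734622
  P(Z=B)·L_B = 0.38 × 0.181436 = 0.0689456
  P(Z=C)·L_C = 0.37 × 0.114809 = 0.0424792
Evidence: 0.0734622 + 0.0689456 + 0.0424792 = 0.184887
Responsibility of Subpopulation A: 0.0734622 / 0.184887 ≈ 0.3973

0.3973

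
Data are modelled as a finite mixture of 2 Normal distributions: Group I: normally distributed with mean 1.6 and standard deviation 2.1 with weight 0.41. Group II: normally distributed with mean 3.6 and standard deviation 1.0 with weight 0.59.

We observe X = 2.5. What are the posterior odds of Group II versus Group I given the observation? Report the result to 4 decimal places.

1.8089

Only the two components matter; the odds are (π_i f_i(x)) / (π_j f_j(x)).
Component likelihoods at x = 2.5:
  L_I = 0.173303
  L_II = 0.217852
0.128533 / 0.0710543 ≈ 1.8089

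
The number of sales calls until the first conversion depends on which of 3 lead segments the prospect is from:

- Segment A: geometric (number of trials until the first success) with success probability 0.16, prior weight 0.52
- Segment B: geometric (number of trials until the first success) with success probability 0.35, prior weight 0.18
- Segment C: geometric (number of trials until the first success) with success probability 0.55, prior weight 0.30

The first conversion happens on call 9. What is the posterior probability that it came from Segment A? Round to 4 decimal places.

0.9003

The responsibility of component k is P(Z=k) f_k(x) divided by Σ_j P(Z=j) f_j(x).
Component likelihoods at x = 9:
  f_A = 0.16·(1−0.16)^8 = 0.16·0.247876 = 0.0396601
  f_B = 0.35·(1−0.35)^8 = 0.35·0.0318645 = 0.0111526
  f_C = 0.55·(1−0.55)^8 = 0.55·0.00168151 = 0.000924832
Multiply by the mixture weights:
  P(Z=A)·f_A = 0.52 × 0.0396601 = 0.0206233
  P(Z=B)·f_B = 0.18 × 0.0111526 = 0.00200746
  P(Z=C)·f_C = 0.30 × 0.000924832 = 0.00027745
Marginal: 0.0206233 + 0.00200746 + 0.00027745 = 0.0229082
Responsibility of Segment A: 0.0206233 / 0.0229082 ≈ 0.9003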